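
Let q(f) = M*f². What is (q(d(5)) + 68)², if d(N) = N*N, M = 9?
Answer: 32410249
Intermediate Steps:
d(N) = N²
q(f) = 9*f²
(q(d(5)) + 68)² = (9*(5²)² + 68)² = (9*25² + 68)² = (9*625 + 68)² = (5625 + 68)² = 5693² = 32410249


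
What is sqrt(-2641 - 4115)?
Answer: 2*I*sqrt(1689) ≈ 82.195*I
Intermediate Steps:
sqrt(-2641 - 4115) = sqrt(-6756) = 2*I*sqrt(1689)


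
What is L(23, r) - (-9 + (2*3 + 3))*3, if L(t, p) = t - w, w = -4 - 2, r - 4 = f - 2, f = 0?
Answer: 29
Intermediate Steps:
r = 2 (r = 4 + (0 - 2) = 4 - 2 = 2)
w = -6
L(t, p) = 6 + t (L(t, p) = t - 1*(-6) = t + 6 = 6 + t)
L(23, r) - (-9 + (2*3 + 3))*3 = (6 + 23) - (-9 + (2*3 + 3))*3 = 29 - (-9 + (6 + 3))*3 = 29 - (-9 + 9)*3 = 29 - 0*3 = 29 - 1*0 = 29 + 0 = 29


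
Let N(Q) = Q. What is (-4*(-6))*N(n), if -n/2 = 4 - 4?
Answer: 0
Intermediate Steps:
n = 0 (n = -2*(4 - 4) = -2*0 = 0)
(-4*(-6))*N(n) = -4*(-6)*0 = 24*0 = 0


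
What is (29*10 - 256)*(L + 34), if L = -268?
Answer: -7956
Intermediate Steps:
(29*10 - 256)*(L + 34) = (29*10 - 256)*(-268 + 34) = (290 - 256)*(-234) = 34*(-234) = -7956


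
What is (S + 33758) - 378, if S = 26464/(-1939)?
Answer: 64697356/1939 ≈ 33366.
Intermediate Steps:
S = -26464/1939 (S = 26464*(-1/1939) = -26464/1939 ≈ -13.648)
(S + 33758) - 378 = (-26464/1939 + 33758) - 378 = 65430298/1939 - 378 = 64697356/1939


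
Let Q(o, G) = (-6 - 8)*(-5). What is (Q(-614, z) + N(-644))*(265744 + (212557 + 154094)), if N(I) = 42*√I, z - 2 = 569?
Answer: 44267650 + 53121180*I*√161 ≈ 4.4268e+7 + 6.7403e+8*I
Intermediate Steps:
z = 571 (z = 2 + 569 = 571)
Q(o, G) = 70 (Q(o, G) = -14*(-5) = 70)
(Q(-614, z) + N(-644))*(265744 + (212557 + 154094)) = (70 + 42*√(-644))*(265744 + (212557 + 154094)) = (70 + 42*(2*I*√161))*(265744 + 366651) = (70 + 84*I*√161)*632395 = 44267650 + 53121180*I*√161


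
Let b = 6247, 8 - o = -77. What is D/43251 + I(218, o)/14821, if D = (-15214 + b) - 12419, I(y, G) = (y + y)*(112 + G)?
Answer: 3397952986/641023071 ≈ 5.3008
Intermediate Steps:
o = 85 (o = 8 - 1*(-77) = 8 + 77 = 85)
I(y, G) = 2*y*(112 + G) (I(y, G) = (2*y)*(112 + G) = 2*y*(112 + G))
D = -21386 (D = (-15214 + 6247) - 12419 = -8967 - 12419 = -21386)
D/43251 + I(218, o)/14821 = -21386/43251 + (2*218*(112 + 85))/14821 = -21386*1/43251 + (2*218*197)*(1/14821) = -21386/43251 + 85892*(1/14821) = -21386/43251 + 85892/14821 = 3397952986/641023071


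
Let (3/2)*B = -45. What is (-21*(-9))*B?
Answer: -5670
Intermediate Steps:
B = -30 (B = (⅔)*(-45) = -30)
(-21*(-9))*B = -21*(-9)*(-30) = 189*(-30) = -5670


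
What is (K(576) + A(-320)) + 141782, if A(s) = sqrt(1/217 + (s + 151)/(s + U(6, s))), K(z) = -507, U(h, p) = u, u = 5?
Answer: 141275 + 2*sqrt(1433285)/3255 ≈ 1.4128e+5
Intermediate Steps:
U(h, p) = 5
A(s) = sqrt(1/217 + (151 + s)/(5 + s)) (A(s) = sqrt(1/217 + (s + 151)/(s + 5)) = sqrt(1/217 + (151 + s)/(5 + s)))
(K(576) + A(-320)) + 141782 = (-507 + sqrt(434)*sqrt((16386 + 109*(-320))/(5 - 320))/217) + 141782 = (-507 + sqrt(434)*sqrt((16386 - 34880)/(-315))/217) + 141782 = (-507 + sqrt(434)*sqrt(-1/315*(-18494))/217) + 141782 = (-507 + sqrt(434)*sqrt(2642/45)/217) + 141782 = (-507 + sqrt(434)*(sqrt(13210)/15)/217) + 141782 = (-507 + 2*sqrt(1433285)/3255) + 141782 = 141275 + 2*sqrt(1433285)/3255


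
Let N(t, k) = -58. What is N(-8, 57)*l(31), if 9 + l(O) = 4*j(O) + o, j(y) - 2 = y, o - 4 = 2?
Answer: -7482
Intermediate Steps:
o = 6 (o = 4 + 2 = 6)
j(y) = 2 + y
l(O) = 5 + 4*O (l(O) = -9 + (4*(2 + O) + 6) = -9 + ((8 + 4*O) + 6) = -9 + (14 + 4*O) = 5 + 4*O)
N(-8, 57)*l(31) = -58*(5 + 4*31) = -58*(5 + 124) = -58*129 = -7482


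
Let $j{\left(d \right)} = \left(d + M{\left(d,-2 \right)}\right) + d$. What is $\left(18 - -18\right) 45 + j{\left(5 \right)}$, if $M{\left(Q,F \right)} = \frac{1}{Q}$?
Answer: $\frac{8151}{5} \approx 1630.2$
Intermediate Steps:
$j{\left(d \right)} = \frac{1}{d} + 2 d$ ($j{\left(d \right)} = \left(d + \frac{1}{d}\right) + d = \frac{1}{d} + 2 d$)
$\left(18 - -18\right) 45 + j{\left(5 \right)} = \left(18 - -18\right) 45 + \left(\frac{1}{5} + 2 \cdot 5\right) = \left(18 + 18\right) 45 + \left(\frac{1}{5} + 10\right) = 36 \cdot 45 + \frac{51}{5} = 1620 + \frac{51}{5} = \frac{8151}{5}$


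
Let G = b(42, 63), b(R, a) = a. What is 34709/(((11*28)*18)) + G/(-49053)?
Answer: 567410435/90649944 ≈ 6.2594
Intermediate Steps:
G = 63
34709/(((11*28)*18)) + G/(-49053) = 34709/(((11*28)*18)) + 63/(-49053) = 34709/((308*18)) + 63*(-1/49053) = 34709/5544 - 21/16351 = 567410435/90649944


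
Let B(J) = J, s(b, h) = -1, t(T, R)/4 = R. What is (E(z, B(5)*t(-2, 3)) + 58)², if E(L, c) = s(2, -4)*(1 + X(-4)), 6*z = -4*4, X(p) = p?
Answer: 3721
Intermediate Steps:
t(T, R) = 4*R
z = -8/3 (z = (-4*4)/6 = (⅙)*(-16) = -8/3 ≈ -2.6667)
E(L, c) = 3 (E(L, c) = -(1 - 4) = -1*(-3) = 3)
(E(z, B(5)*t(-2, 3)) + 58)² = (3 + 58)² = 61² = 3721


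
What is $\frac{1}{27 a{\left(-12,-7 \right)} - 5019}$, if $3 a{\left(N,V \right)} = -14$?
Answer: $- \frac{1}{5145} \approx -0.00019436$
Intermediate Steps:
$a{\left(N,V \right)} = - \frac{14}{3}$ ($a{\left(N,V \right)} = \frac{1}{3} \left(-14\right) = - \frac{14}{3}$)
$\frac{1}{27 a{\left(-12,-7 \right)} - 5019} = \frac{1}{27 \left(- \frac{14}{3}\right) - 5019} = \frac{1}{-126 - 5019} = \frac{1}{-5145} = - \frac{1}{5145}$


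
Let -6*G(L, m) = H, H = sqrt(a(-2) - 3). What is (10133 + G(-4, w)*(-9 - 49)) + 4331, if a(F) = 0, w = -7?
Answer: 14464 + 29*I*sqrt(3)/3 ≈ 14464.0 + 16.743*I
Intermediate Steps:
H = I*sqrt(3) (H = sqrt(0 - 3) = sqrt(-3) = I*sqrt(3) ≈ 1.732*I)
G(L, m) = -I*sqrt(3)/6
(10133 + G(-4, w)*(-9 - 49)) + 4331 = (10133 + (-I*sqrt(3)/6)*(-9 - 49)) + 4331 = (10133 - I*sqrt(3)/6*(-58)) + 4331 = (10133 + 29*I*sqrt(3)/3) + 4331 = 14464 + 29*I*sqrt(3)/3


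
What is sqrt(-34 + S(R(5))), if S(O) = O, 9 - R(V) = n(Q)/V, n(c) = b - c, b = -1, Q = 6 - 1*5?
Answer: I*sqrt(615)/5 ≈ 4.9598*I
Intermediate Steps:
Q = 1 (Q = 6 - 5 = 1)
n(c) = -1 - c
R(V) = 9 + 2/V (R(V) = 9 - (-1 - 1*1)/V = 9 - (-1 - 1)/V = 9 - (-2)/V = 9 + 2/V)
sqrt(-34 + S(R(5))) = sqrt(-34 + (9 + 2/5)) = sqrt(-34 + 47/5) = sqrt(-123/5) = I*sqrt(615)/5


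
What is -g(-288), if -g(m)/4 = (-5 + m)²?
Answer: 343396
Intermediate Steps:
g(m) = -4*(-5 + m)²
-g(-288) = -(-4)*(-5 - 288)² = -(-4)*(-293)² = -(-4)*85849 = -1*(-343396) = 343396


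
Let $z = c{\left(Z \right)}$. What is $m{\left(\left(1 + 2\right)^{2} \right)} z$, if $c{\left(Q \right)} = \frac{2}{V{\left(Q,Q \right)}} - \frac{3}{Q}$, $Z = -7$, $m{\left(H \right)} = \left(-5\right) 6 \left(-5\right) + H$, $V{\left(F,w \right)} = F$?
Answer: $\frac{159}{7} \approx 22.714$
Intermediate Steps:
$m{\left(H \right)} = 150 + H$ ($m{\left(H \right)} = \left(-30\right) \left(-5\right) + H = 150 + H$)
$c{\left(Q \right)} = - \frac{1}{Q}$ ($c{\left(Q \right)} = \frac{2}{Q} - \frac{3}{Q} = - \frac{1}{Q}$)
$z = \frac{1}{7}$ ($z = - \frac{1}{-7} = \left(-1\right) \left(- \frac{1}{7}\right) = \frac{1}{7} \approx 0.14286$)
$m{\left(\left(1 + 2\right)^{2} \right)} z = \left(150 + \left(1 + 2\right)^{2}\right) \frac{1}{7} = \left(150 + 3^{2}\right) \frac{1}{7} = \left(150 + 9\right) \frac{1}{7} = 159 \cdot \frac{1}{7} = \frac{159}{7}$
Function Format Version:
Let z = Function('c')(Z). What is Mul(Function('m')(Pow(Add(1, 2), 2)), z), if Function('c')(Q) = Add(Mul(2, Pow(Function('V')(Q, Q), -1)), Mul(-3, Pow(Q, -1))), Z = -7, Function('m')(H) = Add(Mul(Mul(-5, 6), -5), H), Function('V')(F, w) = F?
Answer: Rational(159, 7) ≈ 22.714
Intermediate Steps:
Function('m')(H) = Add(150, H) (Function('m')(H) = Add(Mul(-30, -5), H) = Add(150, H))
Function('c')(Q) = Mul(-1, Pow(Q, -1)) (Function('c')(Q) = Add(Mul(2, Pow(Q, -1)), Mul(-3, Pow(Q, -1))) = Mul(-1, Pow(Q, -1)))
z = Rational(1, 7) (z = Mul(-1, Pow(-7, -1)) = Mul(-1, Rational(-1, 7)) = Rational(1, 7) ≈ 0.14286)
Mul(Function('m')(Pow(Add(1, 2), 2)), z) = Mul(Add(150, Pow(Add(1, 2), 2)), Rational(1, 7)) = Mul(Add(150, Pow(3, 2)), Rational(1, 7)) = Mul(Add(150, 9), Rational(1, 7)) = Mul(159, Rational(1, 7)) = Rational(159, 7)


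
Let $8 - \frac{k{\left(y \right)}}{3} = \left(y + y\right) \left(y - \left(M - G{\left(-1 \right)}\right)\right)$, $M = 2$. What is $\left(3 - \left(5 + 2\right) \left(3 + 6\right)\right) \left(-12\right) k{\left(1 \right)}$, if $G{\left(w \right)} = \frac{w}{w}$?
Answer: $17280$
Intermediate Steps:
$G{\left(w \right)} = 1$
$k{\left(y \right)} = 24 - 6 y \left(-1 + y\right)$ ($k{\left(y \right)} = 24 - 3 \left(y + y\right) \left(y + \left(1 - 2\right)\right) = 24 - 3 \cdot 2 y \left(y + \left(1 - 2\right)\right) = 24 - 3 \cdot 2 y \left(y - 1\right) = 24 - 3 \cdot 2 y \left(-1 + y\right) = 24 - 6 y \left(-1 + y\right)$)
$\left(3 - \left(5 + 2\right) \left(3 + 6\right)\right) \left(-12\right) k{\left(1 \right)} = \left(3 - \left(5 + 2\right) \left(3 + 6\right)\right) \left(-12\right) \left(24 - 6 \cdot 1^{2} + 6 \cdot 1\right) = \left(3 - 7 \cdot 9\right) \left(-12\right) \left(24 - 6 + 6\right) = \left(3 - 63\right) \left(-12\right) \left(24 - 6 + 6\right) = \left(3 - 63\right) \left(-12\right) 24 = \left(-60\right) \left(-12\right) 24 = 720 \cdot 24 = 17280$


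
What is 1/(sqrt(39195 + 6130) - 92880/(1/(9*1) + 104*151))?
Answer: 23629285008/180944025263705 + 139833032983*sqrt(37)/180944025263705 ≈ 0.0048313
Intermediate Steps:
1/(sqrt(39195 + 6130) - 92880/(1/(9*1) + 104*151)) = 1/(sqrt(45325) - 92880/(1/9 + 15704)) = 1/(35*sqrt(37) - 92880/(1/9 + 15704)) = 1/(35*sqrt(37) - 92880/141337/9) = 1/(35*sqrt(37) - 92880*9/141337) = 1/(35*sqrt(37) - 835920/141337) = 1/(-835920/141337 + 35*sqrt(37))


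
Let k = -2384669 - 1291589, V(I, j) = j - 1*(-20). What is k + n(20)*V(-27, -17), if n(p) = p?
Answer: -3676198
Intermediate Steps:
V(I, j) = 20 + j (V(I, j) = j + 20 = 20 + j)
k = -3676258
k + n(20)*V(-27, -17) = -3676258 + 20*(20 - 17) = -3676258 + 20*3 = -3676258 + 60 = -3676198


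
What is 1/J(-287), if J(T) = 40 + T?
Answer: -1/247 ≈ -0.0040486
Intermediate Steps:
1/J(-287) = 1/(40 - 287) = 1/(-247) = -1/247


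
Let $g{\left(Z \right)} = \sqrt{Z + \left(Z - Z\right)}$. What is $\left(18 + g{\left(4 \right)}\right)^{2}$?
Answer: $400$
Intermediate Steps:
$g{\left(Z \right)} = \sqrt{Z}$ ($g{\left(Z \right)} = \sqrt{Z + 0} = \sqrt{Z}$)
$\left(18 + g{\left(4 \right)}\right)^{2} = \left(18 + \sqrt{4}\right)^{2} = \left(18 + 2\right)^{2} = 20^{2} = 400$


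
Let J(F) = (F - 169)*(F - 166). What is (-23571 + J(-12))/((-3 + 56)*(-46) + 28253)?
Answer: 8647/25815 ≈ 0.33496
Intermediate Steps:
J(F) = (-169 + F)*(-166 + F)
(-23571 + J(-12))/((-3 + 56)*(-46) + 28253) = (-23571 + (28054 + (-12)**2 - 335*(-12)))/((-3 + 56)*(-46) + 28253) = (-23571 + (28054 + 144 + 4020))/(53*(-46) + 28253) = (-23571 + 32218)/(-2438 + 28253) = 8647/25815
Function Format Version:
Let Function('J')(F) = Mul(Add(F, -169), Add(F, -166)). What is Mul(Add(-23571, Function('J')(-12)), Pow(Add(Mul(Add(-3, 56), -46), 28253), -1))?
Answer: Rational(8647, 25815) ≈ 0.33496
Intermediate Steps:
Function('J')(F) = Mul(Add(-169, F), Add(-166, F))
Mul(Add(-23571, Function('J')(-12)), Pow(Add(Mul(Add(-3, 56), -46), 28253), -1)) = Mul(Add(-23571, Add(28054, Pow(-12, 2), Mul(-335, -12))), Pow(Add(Mul(Add(-3, 56), -46), 28253), -1)) = Mul(Add(-23571, Add(28054, 144, 4020)), Pow(Add(Mul(53, -46), 28253), -1)) = Mul(Add(-23571, 32218), Pow(Add(-2438, 28253), -1)) = Mul(8647, Pow(25815, -1)) = Mul(8647, Rational(1, 25815)) = Rational(8647, 25815)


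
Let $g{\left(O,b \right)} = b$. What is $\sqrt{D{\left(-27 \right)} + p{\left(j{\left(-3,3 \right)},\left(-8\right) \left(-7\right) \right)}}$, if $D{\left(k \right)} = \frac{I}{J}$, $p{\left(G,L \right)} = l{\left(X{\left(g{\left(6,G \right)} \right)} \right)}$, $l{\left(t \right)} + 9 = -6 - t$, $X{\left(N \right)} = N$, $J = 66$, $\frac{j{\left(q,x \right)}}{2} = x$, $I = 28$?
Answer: $\frac{i \sqrt{22407}}{33} \approx 4.536 i$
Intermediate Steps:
$j{\left(q,x \right)} = 2 x$
$l{\left(t \right)} = -15 - t$ ($l{\left(t \right)} = -9 - \left(6 + t\right) = -15 - t$)
$p{\left(G,L \right)} = -15 - G$
$D{\left(k \right)} = \frac{14}{33}$ ($D{\left(k \right)} = \frac{28}{66} = 28 \cdot \frac{1}{66} = \frac{14}{33}$)
$\sqrt{D{\left(-27 \right)} + p{\left(j{\left(-3,3 \right)},\left(-8\right) \left(-7\right) \right)}} = \sqrt{\frac{14}{33} - \left(15 + 2 \cdot 3\right)} = \sqrt{\frac{14}{33} - 21} = \sqrt{- \frac{679}{33}} = \frac{i \sqrt{22407}}{33}$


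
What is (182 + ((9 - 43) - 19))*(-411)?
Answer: -53019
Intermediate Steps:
(182 + ((9 - 43) - 19))*(-411) = (182 + (-34 - 19))*(-411) = (182 - 53)*(-411) = 129*(-411) = -53019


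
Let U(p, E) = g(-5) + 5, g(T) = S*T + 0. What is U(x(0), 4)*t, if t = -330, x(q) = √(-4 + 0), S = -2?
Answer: -4950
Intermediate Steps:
x(q) = 2*I (x(q) = √(-4) = 2*I)
g(T) = -2*T (g(T) = -2*T + 0 = -2*T)
U(p, E) = 15 (U(p, E) = -2*(-5) + 5 = 10 + 5 = 15)
U(x(0), 4)*t = 15*(-330) = -4950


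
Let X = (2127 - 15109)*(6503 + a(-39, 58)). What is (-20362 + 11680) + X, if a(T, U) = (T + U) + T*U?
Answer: -55312002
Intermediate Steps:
a(T, U) = T + U + T*U
X = -55303320 (X = (2127 - 15109)*(6503 + (-39 + 58 - 39*58)) = -12982*(6503 + (-39 + 58 - 2262)) = -12982*(6503 - 2243) = -12982*4260 = -55303320)
(-20362 + 11680) + X = (-20362 + 11680) - 55303320 = -8682 - 55303320 = -55312002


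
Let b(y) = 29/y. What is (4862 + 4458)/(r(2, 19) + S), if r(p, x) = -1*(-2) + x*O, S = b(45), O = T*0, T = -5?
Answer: 419400/119 ≈ 3524.4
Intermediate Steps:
O = 0 (O = -5*0 = 0)
S = 29/45 ≈ 0.64444
r(p, x) = 2 (r(p, x) = -1*(-2) + x*0 = 2 + 0 = 2)
(4862 + 4458)/(r(2, 19) + S) = (4862 + 4458)/(2 + 29/45) = 9320/(119/45) = 9320*(45/119) = 419400/119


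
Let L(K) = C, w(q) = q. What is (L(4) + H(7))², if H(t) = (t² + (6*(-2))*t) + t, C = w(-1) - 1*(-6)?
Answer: 529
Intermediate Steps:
C = 5 (C = -1 - 1*(-6) = -1 + 6 = 5)
L(K) = 5
H(t) = t² - 11*t (H(t) = (t² - 12*t) + t = t² - 11*t)
(L(4) + H(7))² = (5 + 7*(-11 + 7))² = (5 + 7*(-4))² = (5 - 28)² = (-23)² = 529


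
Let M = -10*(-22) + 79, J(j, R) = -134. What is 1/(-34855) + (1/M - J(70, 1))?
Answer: 1396534986/10421645 ≈ 134.00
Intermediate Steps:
M = 299 (M = 220 + 79 = 299)
1/(-34855) + (1/M - J(70, 1)) = 1/(-34855) + (1/299 - 1*(-134)) = -1/34855 + (1/299 + 134) = -1/34855 + 40067/299 = 1396534986/10421645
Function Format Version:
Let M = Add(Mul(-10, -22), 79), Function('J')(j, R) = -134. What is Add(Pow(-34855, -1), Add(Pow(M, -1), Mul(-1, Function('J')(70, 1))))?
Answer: Rational(1396534986, 10421645) ≈ 134.00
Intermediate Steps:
M = 299 (M = Add(220, 79) = 299)
Add(Pow(-34855, -1), Add(Pow(M, -1), Mul(-1, Function('J')(70, 1)))) = Add(Pow(-34855, -1), Add(Pow(299, -1), Mul(-1, -134))) = Add(Rational(-1, 34855), Add(Rational(1, 299), 134)) = Add(Rational(-1, 34855), Rational(40067, 299)) = Rational(1396534986, 10421645)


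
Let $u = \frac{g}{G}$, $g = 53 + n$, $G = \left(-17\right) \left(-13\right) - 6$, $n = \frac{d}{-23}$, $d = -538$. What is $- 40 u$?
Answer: $- \frac{14056}{989} \approx -14.212$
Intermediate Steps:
$n = \frac{538}{23}$ ($n = - \frac{538}{-23} = \left(-538\right) \left(- \frac{1}{23}\right) = \frac{538}{23} \approx 23.391$)
$G = 215$ ($G = 221 - 6 = 215$)
$g = \frac{1757}{23}$ ($g = 53 + \frac{538}{23} = \frac{1757}{23} \approx 76.391$)
$u = \frac{1757}{4945}$ ($u = \frac{1757}{23 \cdot 215} = \frac{1757}{23} \cdot \frac{1}{215} = \frac{1757}{4945} \approx 0.35531$)
$- 40 u = \left(-40\right) \frac{1757}{4945} = - \frac{14056}{989}$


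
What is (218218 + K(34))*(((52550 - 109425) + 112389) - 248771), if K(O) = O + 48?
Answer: -42188003100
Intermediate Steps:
K(O) = 48 + O
(218218 + K(34))*(((52550 - 109425) + 112389) - 248771) = (218218 + (48 + 34))*(((52550 - 109425) + 112389) - 248771) = (218218 + 82)*((-56875 + 112389) - 248771) = 218300*(55514 - 248771) = 218300*(-193257) = -42188003100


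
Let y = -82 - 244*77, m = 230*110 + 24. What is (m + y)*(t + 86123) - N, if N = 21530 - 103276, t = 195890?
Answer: 1820193648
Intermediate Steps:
m = 25324 (m = 25300 + 24 = 25324)
y = -18870 (y = -82 - 18788 = -18870)
N = -81746
(m + y)*(t + 86123) - N = (25324 - 18870)*(195890 + 86123) - 1*(-81746) = 6454*282013 + 81746 = 1820111902 + 81746 = 1820193648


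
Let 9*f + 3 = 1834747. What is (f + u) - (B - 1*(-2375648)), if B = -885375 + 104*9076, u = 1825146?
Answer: -3646535/9 ≈ -4.0517e+5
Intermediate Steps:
B = 58529 (B = -885375 + 943904 = 58529)
f = 1834744/9 (f = -1/3 + (1/9)*1834747 = -1/3 + 1834747/9 = 1834744/9 ≈ 2.0386e+5)
(f + u) - (B - 1*(-2375648)) = (1834744/9 + 1825146) - (58529 - 1*(-2375648)) = 18261058/9 - (58529 + 2375648) = 18261058/9 - 1*2434177 = 18261058/9 - 2434177 = -3646535/9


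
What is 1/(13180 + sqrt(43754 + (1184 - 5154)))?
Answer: 3295/43418154 - sqrt(9946)/86836308 ≈ 7.4741e-5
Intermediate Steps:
1/(13180 + sqrt(43754 + (1184 - 5154))) = 1/(13180 + sqrt(43754 - 3970)) = 1/(13180 + sqrt(39784)) = 1/(13180 + 2*sqrt(9946))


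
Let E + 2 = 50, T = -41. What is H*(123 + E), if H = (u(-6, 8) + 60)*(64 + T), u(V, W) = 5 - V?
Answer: 279243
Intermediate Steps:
E = 48 (E = -2 + 50 = 48)
H = 1633 (H = ((5 - 1*(-6)) + 60)*(64 - 41) = ((5 + 6) + 60)*23 = (11 + 60)*23 = 71*23 = 1633)
H*(123 + E) = 1633*(123 + 48) = 1633*171 = 279243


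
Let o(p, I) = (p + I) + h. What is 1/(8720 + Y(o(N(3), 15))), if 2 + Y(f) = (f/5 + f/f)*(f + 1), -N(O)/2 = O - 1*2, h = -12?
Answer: 5/43602 ≈ 0.00011467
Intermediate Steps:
N(O) = 4 - 2*O (N(O) = -2*(O - 1*2) = -2*(O - 2) = -2*(-2 + O) = 4 - 2*O)
o(p, I) = -12 + I + p (o(p, I) = (p + I) - 12 = (I + p) - 12 = -12 + I + p)
Y(f) = -2 + (1 + f)*(1 + f/5) (Y(f) = -2 + (f/5 + f/f)*(f + 1) = -2 + (f*(⅕) + 1)*(1 + f) = -2 + (f/5 + 1)*(1 + f) = -2 + (1 + f/5)*(1 + f) = -2 + (1 + f)*(1 + f/5))
1/(8720 + Y(o(N(3), 15))) = 1/(8720 + (-1 + (-12 + 15 + (4 - 2*3))²/5 + 6*(-12 + 15 + (4 - 2*3))/5)) = 1/(8720 + (-1 + (-12 + 15 + (4 - 6))²/5 + 6*(-12 + 15 + (4 - 6))/5)) = 1/(8720 + (-1 + (-12 + 15 - 2)²/5 + 6*(-12 + 15 - 2)/5)) = 1/(8720 + (-1 + (⅕)*1² + (6/5)*1)) = 1/(8720 + (-1 + (⅕)*1 + 6/5)) = 1/(8720 + (-1 + ⅕ + 6/5)) = 1/(8720 + ⅖) = 1/(43602/5) = 5/43602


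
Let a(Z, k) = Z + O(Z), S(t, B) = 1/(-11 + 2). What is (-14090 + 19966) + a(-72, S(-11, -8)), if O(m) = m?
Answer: 5732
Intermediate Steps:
S(t, B) = -1/9 (S(t, B) = 1/(-9) = -1/9)
a(Z, k) = 2*Z (a(Z, k) = Z + Z = 2*Z)
(-14090 + 19966) + a(-72, S(-11, -8)) = (-14090 + 19966) + 2*(-72) = 5876 - 144 = 5732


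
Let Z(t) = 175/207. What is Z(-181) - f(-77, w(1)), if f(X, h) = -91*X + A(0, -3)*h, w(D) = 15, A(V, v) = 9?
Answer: -1478219/207 ≈ -7141.2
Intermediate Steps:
Z(t) = 175/207 (Z(t) = 175*(1/207) = 175/207)
f(X, h) = -91*X + 9*h
Z(-181) - f(-77, w(1)) = 175/207 - (-91*(-77) + 9*15) = 175/207 - (7007 + 135) = 175/207 - 1*7142 = 175/207 - 7142 = -1478219/207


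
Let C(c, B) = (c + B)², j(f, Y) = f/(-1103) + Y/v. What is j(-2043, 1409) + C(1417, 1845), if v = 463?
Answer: 5434062343752/510689 ≈ 1.0641e+7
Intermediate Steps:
j(f, Y) = -f/1103 + Y/463 (j(f, Y) = f/(-1103) + Y/463 = f*(-1/1103) + Y*(1/463) = -f/1103 + Y/463)
C(c, B) = (B + c)²
j(-2043, 1409) + C(1417, 1845) = (-1/1103*(-2043) + (1/463)*1409) + (1845 + 1417)² = (2043/1103 + 1409/463) + 3262² = 2500036/510689 + 10640644 = 5434062343752/510689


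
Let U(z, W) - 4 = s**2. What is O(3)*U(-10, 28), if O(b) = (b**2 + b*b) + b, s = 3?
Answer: 273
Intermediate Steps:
O(b) = b + 2*b**2 (O(b) = (b**2 + b**2) + b = 2*b**2 + b = b + 2*b**2)
U(z, W) = 13 (U(z, W) = 4 + 3**2 = 4 + 9 = 13)
O(3)*U(-10, 28) = (3*(1 + 2*3))*13 = (3*(1 + 6))*13 = (3*7)*13 = 21*13 = 273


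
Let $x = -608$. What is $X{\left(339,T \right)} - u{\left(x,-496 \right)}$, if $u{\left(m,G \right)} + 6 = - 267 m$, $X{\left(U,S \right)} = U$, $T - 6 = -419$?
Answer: $-161991$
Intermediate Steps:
$T = -413$ ($T = 6 - 419 = -413$)
$u{\left(m,G \right)} = -6 - 267 m$
$X{\left(339,T \right)} - u{\left(x,-496 \right)} = 339 - \left(-6 - -162336\right) = 339 - \left(-6 + 162336\right) = 339 - 162330 = -161991$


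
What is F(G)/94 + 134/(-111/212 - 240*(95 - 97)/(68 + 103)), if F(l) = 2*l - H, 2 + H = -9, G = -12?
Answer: 151851355/2593742 ≈ 58.545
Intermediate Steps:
H = -11 (H = -2 - 9 = -11)
F(l) = 11 + 2*l (F(l) = 2*l - 1*(-11) = 2*l + 11 = 11 + 2*l)
F(G)/94 + 134/(-111/212 - 240*(95 - 97)/(68 + 103)) = (11 + 2*(-12))/94 + 134/(-111/212 - 240*(95 - 97)/(68 + 103)) = (11 - 24)*(1/94) + 134/(-111*1/212 - 240/(171/(-2))) = -13*1/94 + 134/(-111/212 - 240/(171*(-½))) = -13/94 + 134/(-111/212 - 240/(-171/2)) = -13/94 + 134/(-111/212 - 240*(-2/171)) = -13/94 + 134/(-111/212 + 160/57) = -13/94 + 134/(27593/12084) = -13/94 + 134*(12084/27593) = -13/94 + 1619256/27593 = 151851355/2593742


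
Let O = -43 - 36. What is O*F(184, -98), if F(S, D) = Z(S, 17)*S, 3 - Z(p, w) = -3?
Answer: -87216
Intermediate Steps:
Z(p, w) = 6 (Z(p, w) = 3 - 1*(-3) = 3 + 3 = 6)
F(S, D) = 6*S
O = -79
O*F(184, -98) = -474*184 = -79*1104 = -87216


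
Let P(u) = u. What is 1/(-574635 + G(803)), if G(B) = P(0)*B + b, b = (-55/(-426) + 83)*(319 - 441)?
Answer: -213/124557448 ≈ -1.7101e-6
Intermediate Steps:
b = -2160193/213 (b = (-55*(-1/426) + 83)*(-122) = (55/426 + 83)*(-122) = (35413/426)*(-122) = -2160193/213 ≈ -10142.)
G(B) = -2160193/213 (G(B) = 0*B - 2160193/213 = 0 - 2160193/213 = -2160193/213)
1/(-574635 + G(803)) = 1/(-574635 - 2160193/213) = 1/(-124557448/213) = -213/124557448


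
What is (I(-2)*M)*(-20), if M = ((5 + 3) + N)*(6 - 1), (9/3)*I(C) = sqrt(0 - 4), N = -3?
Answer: -1000*I/3 ≈ -333.33*I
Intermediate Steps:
I(C) = 2*I/3 (I(C) = sqrt(0 - 4)/3 = sqrt(-4)/3 = (2*I)/3 = 2*I/3)
M = 25 (M = ((5 + 3) - 3)*(6 - 1) = (8 - 3)*5 = 5*5 = 25)
(I(-2)*M)*(-20) = ((2*I/3)*25)*(-20) = (50*I/3)*(-20) = -1000*I/3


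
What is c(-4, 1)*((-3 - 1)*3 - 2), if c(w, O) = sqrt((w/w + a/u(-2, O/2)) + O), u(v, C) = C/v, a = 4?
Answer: -14*I*sqrt(14) ≈ -52.383*I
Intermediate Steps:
c(w, O) = sqrt(1 + O - 16/O) (c(w, O) = sqrt((w/w + 4/(((O/2)/(-2)))) + O) = sqrt((1 + 4/(((O*(1/2))*(-1/2)))) + O) = sqrt((1 + 4/(((O/2)*(-1/2)))) + O) = sqrt((1 + 4/((-O/4))) + O) = sqrt((1 + 4*(-4/O)) + O) = sqrt((1 - 16/O) + O) = sqrt(1 + O - 16/O))
c(-4, 1)*((-3 - 1)*3 - 2) = sqrt(1 + 1 - 16/1)*((-3 - 1)*3 - 2) = sqrt(1 + 1 - 16*1)*(-4*3 - 2) = sqrt(1 + 1 - 16)*(-12 - 2) = sqrt(-14)*(-14) = (I*sqrt(14))*(-14) = -14*I*sqrt(14)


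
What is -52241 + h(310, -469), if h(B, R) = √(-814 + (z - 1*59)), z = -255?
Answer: -52241 + 2*I*√282 ≈ -52241.0 + 33.586*I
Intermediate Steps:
h(B, R) = 2*I*√282 (h(B, R) = √(-814 + (-255 - 1*59)) = √(-814 + (-255 - 59)) = √(-814 - 314) = √(-1128) = 2*I*√282)
-52241 + h(310, -469) = -52241 + 2*I*√282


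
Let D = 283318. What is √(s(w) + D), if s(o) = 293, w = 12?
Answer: √283611 ≈ 532.55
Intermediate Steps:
√(s(w) + D) = √(293 + 283318) = √283611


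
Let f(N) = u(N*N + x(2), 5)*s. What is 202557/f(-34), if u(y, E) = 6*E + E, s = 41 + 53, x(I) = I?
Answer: 202557/3290 ≈ 61.568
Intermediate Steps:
s = 94
u(y, E) = 7*E
f(N) = 3290 (f(N) = (7*5)*94 = 35*94 = 3290)
202557/f(-34) = 202557/3290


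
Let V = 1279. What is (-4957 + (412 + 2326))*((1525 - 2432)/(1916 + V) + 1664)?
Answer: -11795256487/3195 ≈ -3.6918e+6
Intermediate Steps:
(-4957 + (412 + 2326))*((1525 - 2432)/(1916 + V) + 1664) = (-4957 + (412 + 2326))*((1525 - 2432)/(1916 + 1279) + 1664) = (-4957 + 2738)*(-907/3195 + 1664) = -2219*(-907*1/3195 + 1664) = -2219*(-907/3195 + 1664) = -2219*5315573/3195 = -11795256487/3195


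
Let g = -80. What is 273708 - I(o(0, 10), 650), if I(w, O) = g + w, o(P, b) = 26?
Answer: 273762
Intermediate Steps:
I(w, O) = -80 + w
273708 - I(o(0, 10), 650) = 273708 - (-80 + 26) = 273708 - 1*(-54) = 273708 + 54 = 273762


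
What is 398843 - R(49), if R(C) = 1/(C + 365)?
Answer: 165121001/414 ≈ 3.9884e+5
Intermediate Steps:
R(C) = 1/(365 + C)
398843 - R(49) = 398843 - 1/(365 + 49) = 398843 - 1/414 = 165121001/414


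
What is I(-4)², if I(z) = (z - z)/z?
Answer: 0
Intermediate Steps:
I(z) = 0 (I(z) = 0/z = 0)
I(-4)² = 0² = 0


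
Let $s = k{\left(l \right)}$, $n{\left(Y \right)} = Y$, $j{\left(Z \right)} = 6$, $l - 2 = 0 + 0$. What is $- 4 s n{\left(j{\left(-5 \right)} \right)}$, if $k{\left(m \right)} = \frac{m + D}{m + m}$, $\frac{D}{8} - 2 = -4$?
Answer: $84$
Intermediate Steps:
$l = 2$ ($l = 2 + \left(0 + 0\right) = 2 + 0 = 2$)
$D = -16$ ($D = 16 + 8 \left(-4\right) = 16 - 32 = -16$)
$k{\left(m \right)} = \frac{-16 + m}{2 m}$ ($k{\left(m \right)} = \frac{m - 16}{m + m} = \frac{-16 + m}{2 m}$)
$s = - \frac{7}{2}$ ($s = \frac{-16 + 2}{2 \cdot 2} = \frac{1}{2} \cdot \frac{1}{2} \left(-14\right) = - \frac{7}{2} \approx -3.5$)
$- 4 s n{\left(j{\left(-5 \right)} \right)} = \left(-4\right) \left(- \frac{7}{2}\right) 6 = 14 \cdot 6 = 84$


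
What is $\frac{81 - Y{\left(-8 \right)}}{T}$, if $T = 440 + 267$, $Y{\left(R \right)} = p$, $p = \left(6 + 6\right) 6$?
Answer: $\frac{9}{707} \approx 0.01273$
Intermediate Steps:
$p = 72$ ($p = 12 \cdot 6 = 72$)
$Y{\left(R \right)} = 72$
$T = 707$
$\frac{81 - Y{\left(-8 \right)}}{T} = \frac{81 - 72}{707} = \left(81 - 72\right) \frac{1}{707} = 9 \cdot \frac{1}{707} = \frac{9}{707}$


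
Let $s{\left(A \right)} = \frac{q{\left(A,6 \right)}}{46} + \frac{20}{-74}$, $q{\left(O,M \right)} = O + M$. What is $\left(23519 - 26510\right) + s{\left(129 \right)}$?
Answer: $- \frac{5086147}{1702} \approx -2988.3$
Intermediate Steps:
$q{\left(O,M \right)} = M + O$
$s{\left(A \right)} = - \frac{119}{851} + \frac{A}{46}$ ($s{\left(A \right)} = \frac{6 + A}{46} + \frac{20}{-74} = \left(6 + A\right) \frac{1}{46} + 20 \left(- \frac{1}{74}\right) = \left(\frac{3}{23} + \frac{A}{46}\right) - \frac{10}{37} = - \frac{119}{851} + \frac{A}{46}$)
$\left(23519 - 26510\right) + s{\left(129 \right)} = \left(23519 - 26510\right) + \left(- \frac{119}{851} + \frac{1}{46} \cdot 129\right) = -2991 + \left(- \frac{119}{851} + \frac{129}{46}\right) = -2991 + \frac{4535}{1702} = - \frac{5086147}{1702}$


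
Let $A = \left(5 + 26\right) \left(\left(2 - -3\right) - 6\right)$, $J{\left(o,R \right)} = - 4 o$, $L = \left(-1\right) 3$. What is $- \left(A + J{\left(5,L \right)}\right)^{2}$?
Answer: $-2601$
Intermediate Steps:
$L = -3$
$A = -31$ ($A = 31 \left(\left(2 + 3\right) - 6\right) = 31 \left(5 - 6\right) = 31 \left(-1\right) = -31$)
$- \left(A + J{\left(5,L \right)}\right)^{2} = - \left(-31 - 20\right)^{2} = - \left(-51\right)^{2} = \left(-1\right) 2601 = -2601$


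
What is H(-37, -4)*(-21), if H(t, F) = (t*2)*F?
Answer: -6216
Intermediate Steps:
H(t, F) = 2*F*t (H(t, F) = (2*t)*F = 2*F*t)
H(-37, -4)*(-21) = (2*(-4)*(-37))*(-21) = 296*(-21) = -6216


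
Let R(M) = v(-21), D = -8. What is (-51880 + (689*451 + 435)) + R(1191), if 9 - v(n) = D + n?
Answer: 259332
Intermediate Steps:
v(n) = 17 - n (v(n) = 9 - (-8 + n) = 9 + (8 - n) = 17 - n)
R(M) = 38 (R(M) = 17 - 1*(-21) = 17 + 21 = 38)
(-51880 + (689*451 + 435)) + R(1191) = (-51880 + (689*451 + 435)) + 38 = (-51880 + (310739 + 435)) + 38 = (-51880 + 311174) + 38 = 259294 + 38 = 259332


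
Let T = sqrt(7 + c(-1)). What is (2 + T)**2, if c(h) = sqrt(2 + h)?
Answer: 12 + 8*sqrt(2) ≈ 23.314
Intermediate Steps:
T = 2*sqrt(2) (T = sqrt(7 + sqrt(2 - 1)) = sqrt(7 + sqrt(1)) = sqrt(7 + 1) = sqrt(8) = 2*sqrt(2) ≈ 2.8284)
(2 + T)**2 = (2 + 2*sqrt(2))**2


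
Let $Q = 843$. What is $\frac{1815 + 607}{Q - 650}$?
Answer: $\frac{2422}{193} \approx 12.549$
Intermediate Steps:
$\frac{1815 + 607}{Q - 650} = \frac{1815 + 607}{843 - 650} = \frac{2422}{193}$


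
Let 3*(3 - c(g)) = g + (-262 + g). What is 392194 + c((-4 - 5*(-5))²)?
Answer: 1175971/3 ≈ 3.9199e+5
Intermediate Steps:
c(g) = 271/3 - 2*g/3 (c(g) = 3 - (g + (-262 + g))/3 = 3 - (-262 + 2*g)/3 = 3 + (262/3 - 2*g/3) = 271/3 - 2*g/3)
392194 + c((-4 - 5*(-5))²) = 392194 + (271/3 - 2*(-4 - 5*(-5))²/3) = 392194 + (271/3 - 2*(-4 + 25)²/3) = 392194 + (271/3 - ⅔*21²) = 392194 + (271/3 - ⅔*441) = 392194 + (271/3 - 294) = 392194 - 611/3 = 1175971/3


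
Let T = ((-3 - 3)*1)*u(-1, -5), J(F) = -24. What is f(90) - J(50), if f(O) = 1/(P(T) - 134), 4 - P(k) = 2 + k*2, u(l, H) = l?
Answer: 3455/144 ≈ 23.993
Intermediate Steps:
T = 6 (T = ((-3 - 3)*1)*(-1) = -6*1*(-1) = -6*(-1) = 6)
P(k) = 2 - 2*k (P(k) = 4 - (2 + k*2) = 4 - (2 + 2*k) = 4 + (-2 - 2*k) = 2 - 2*k)
f(O) = -1/144 (f(O) = 1/((2 - 2*6) - 134) = 1/((2 - 12) - 134) = 1/(-10 - 134) = 1/(-144) = -1/144)
f(90) - J(50) = -1/144 - 1*(-24) = -1/144 + 24 = 3455/144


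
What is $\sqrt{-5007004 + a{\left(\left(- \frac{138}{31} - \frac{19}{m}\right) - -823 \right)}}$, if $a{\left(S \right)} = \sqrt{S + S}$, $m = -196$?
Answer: $\frac{\sqrt{-943099245424 + 434 \sqrt{308393518}}}{434} \approx 2237.6 i$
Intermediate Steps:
$a{\left(S \right)} = \sqrt{2} \sqrt{S}$ ($a{\left(S \right)} = \sqrt{2 S} = \sqrt{2} \sqrt{S}$)
$\sqrt{-5007004 + a{\left(\left(- \frac{138}{31} - \frac{19}{m}\right) - -823 \right)}} = \sqrt{-5007004 + \sqrt{2} \sqrt{\left(- \frac{138}{31} - \frac{19}{-196}\right) - -823}} = \sqrt{-5007004 + \sqrt{2} \sqrt{\left(\left(-138\right) \frac{1}{31} - - \frac{19}{196}\right) + 823}} = \sqrt{-5007004 + \sqrt{2} \sqrt{\left(- \frac{138}{31} + \frac{19}{196}\right) + 823}} = \sqrt{-5007004 + \sqrt{2} \sqrt{- \frac{26459}{6076} + 823}} = \sqrt{-5007004 + \sqrt{2} \sqrt{\frac{4974089}{6076}}} = \sqrt{-5007004 + \sqrt{2} \frac{\sqrt{154196759}}{434}} = \sqrt{-5007004 + \frac{\sqrt{308393518}}{434}}$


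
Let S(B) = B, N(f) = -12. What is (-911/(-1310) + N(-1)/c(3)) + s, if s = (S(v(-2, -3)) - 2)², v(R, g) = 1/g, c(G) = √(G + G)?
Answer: 72389/11790 - 2*√6 ≈ 1.2409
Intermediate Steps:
c(G) = √2*√G (c(G) = √(2*G) = √2*√G)
s = 49/9 (s = (1/(-3) - 2)² = (-⅓ - 2)² = (-7/3)² = 49/9 ≈ 5.4444)
(-911/(-1310) + N(-1)/c(3)) + s = (-911/(-1310) - 12*√6/6) + 49/9 = (-911*(-1/1310) - 12*√6/6) + 49/9 = (911/1310 - 2*√6) + 49/9 = 72389/11790 - 2*√6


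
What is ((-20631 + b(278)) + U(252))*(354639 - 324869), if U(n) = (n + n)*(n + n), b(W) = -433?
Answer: 6934981040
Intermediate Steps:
U(n) = 4*n² (U(n) = (2*n)*(2*n) = 4*n²)
((-20631 + b(278)) + U(252))*(354639 - 324869) = ((-20631 - 433) + 4*252²)*(354639 - 324869) = (-21064 + 4*63504)*29770 = (-21064 + 254016)*29770 = 232952*29770 = 6934981040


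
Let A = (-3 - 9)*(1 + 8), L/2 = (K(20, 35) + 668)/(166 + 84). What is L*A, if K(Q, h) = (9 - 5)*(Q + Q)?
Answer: -89424/125 ≈ -715.39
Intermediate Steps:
K(Q, h) = 8*Q (K(Q, h) = 4*(2*Q) = 8*Q)
L = 828/125 (L = 2*((8*20 + 668)/(166 + 84)) = 2*((160 + 668)/250) = 2*(828*(1/250)) = 2*(414/125) = 828/125 ≈ 6.6240)
A = -108 (A = -12*9 = -108)
L*A = (828/125)*(-108) = -89424/125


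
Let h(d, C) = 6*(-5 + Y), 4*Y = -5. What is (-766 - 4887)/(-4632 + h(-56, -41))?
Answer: 11306/9339 ≈ 1.2106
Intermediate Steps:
Y = -5/4 (Y = (¼)*(-5) = -5/4 ≈ -1.2500)
h(d, C) = -75/2 (h(d, C) = 6*(-5 - 5/4) = 6*(-25/4) = -75/2)
(-766 - 4887)/(-4632 + h(-56, -41)) = (-766 - 4887)/(-4632 - 75/2) = -5653/(-9339/2) = -5653*(-2/9339) = 11306/9339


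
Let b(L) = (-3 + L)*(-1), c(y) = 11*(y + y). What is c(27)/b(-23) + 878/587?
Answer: 185753/7631 ≈ 24.342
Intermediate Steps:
c(y) = 22*y (c(y) = 11*(2*y) = 22*y)
b(L) = 3 - L
c(27)/b(-23) + 878/587 = (22*27)/(3 - 1*(-23)) + 878/587 = 594/(3 + 23) + 878*(1/587) = 594/26 + 878/587 = 594*(1/26) + 878/587 = 297/13 + 878/587 = 185753/7631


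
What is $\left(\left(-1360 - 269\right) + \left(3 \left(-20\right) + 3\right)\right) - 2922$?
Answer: $-4608$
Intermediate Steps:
$\left(\left(-1360 - 269\right) + \left(3 \left(-20\right) + 3\right)\right) - 2922 = \left(-1629 + \left(-60 + 3\right)\right) - 2922 = \left(-1629 - 57\right) - 2922 = -1686 - 2922 = -4608$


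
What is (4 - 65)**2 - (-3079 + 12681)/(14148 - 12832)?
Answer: 2443617/658 ≈ 3713.7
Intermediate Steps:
(4 - 65)**2 - (-3079 + 12681)/(14148 - 12832) = (-61)**2 - 9602/1316 = 3721 - 9602/1316 = 3721 - 1*4801/658 = 3721 - 4801/658 = 2443617/658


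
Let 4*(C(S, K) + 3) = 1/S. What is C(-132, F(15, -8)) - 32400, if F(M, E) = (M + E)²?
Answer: -17108785/528 ≈ -32403.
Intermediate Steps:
F(M, E) = (E + M)²
C(S, K) = -3 + 1/(4*S)
C(-132, F(15, -8)) - 32400 = (-3 + (¼)/(-132)) - 32400 = (-3 + (¼)*(-1/132)) - 32400 = (-3 - 1/528) - 32400 = -1585/528 - 32400 = -17108785/528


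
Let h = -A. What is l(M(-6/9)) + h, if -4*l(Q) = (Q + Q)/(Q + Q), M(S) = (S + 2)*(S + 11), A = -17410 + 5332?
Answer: 48311/4 ≈ 12078.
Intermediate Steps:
A = -12078
M(S) = (2 + S)*(11 + S)
l(Q) = -¼ (l(Q) = -(Q + Q)/(4*(Q + Q)) = -2*Q/(4*(2*Q)) = -2*Q*1/(2*Q)/4 = -¼*1 = -¼)
h = 12078 (h = -1*(-12078) = 12078)
l(M(-6/9)) + h = -¼ + 12078 = 48311/4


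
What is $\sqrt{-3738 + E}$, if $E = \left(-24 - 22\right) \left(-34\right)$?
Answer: $i \sqrt{2174} \approx 46.626 i$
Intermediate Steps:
$E = 1564$ ($E = \left(-46\right) \left(-34\right) = 1564$)
$\sqrt{-3738 + E} = \sqrt{-3738 + 1564} = \sqrt{-2174} = i \sqrt{2174}$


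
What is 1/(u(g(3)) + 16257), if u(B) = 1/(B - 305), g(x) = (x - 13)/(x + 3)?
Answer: 920/14956437 ≈ 6.1512e-5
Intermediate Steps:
g(x) = (-13 + x)/(3 + x)
u(B) = 1/(-305 + B)
1/(u(g(3)) + 16257) = 1/(1/(-305 + (-13 + 3)/(3 + 3)) + 16257) = 1/(1/(-305 - 10/6) + 16257) = 1/(1/(-305 + (⅙)*(-10)) + 16257) = 1/(1/(-305 - 5/3) + 16257) = 1/(1/(-920/3) + 16257) = 1/(-3/920 + 16257) = 1/(14956437/920) = 920/14956437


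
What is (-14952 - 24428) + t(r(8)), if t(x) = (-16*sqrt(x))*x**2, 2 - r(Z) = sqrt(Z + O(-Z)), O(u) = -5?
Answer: -39380 - 16*(2 - sqrt(3))**(5/2) ≈ -39381.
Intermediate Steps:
r(Z) = 2 - sqrt(-5 + Z) (r(Z) = 2 - sqrt(Z - 5) = 2 - sqrt(-5 + Z))
t(x) = -16*x**(5/2)
(-14952 - 24428) + t(r(8)) = (-14952 - 24428) - 16*(2 - sqrt(-5 + 8))**(5/2) = -39380 - 16*(2 - sqrt(3))**(5/2)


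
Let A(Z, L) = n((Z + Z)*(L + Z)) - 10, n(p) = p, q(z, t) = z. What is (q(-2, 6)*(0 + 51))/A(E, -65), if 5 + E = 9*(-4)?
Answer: -17/1447 ≈ -0.011748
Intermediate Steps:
E = -41 (E = -5 + 9*(-4) = -5 - 36 = -41)
A(Z, L) = -10 + 2*Z*(L + Z) (A(Z, L) = (Z + Z)*(L + Z) - 10 = (2*Z)*(L + Z) - 10 = 2*Z*(L + Z) - 10 = -10 + 2*Z*(L + Z))
(q(-2, 6)*(0 + 51))/A(E, -65) = (-2*(0 + 51))/(-10 + 2*(-41)*(-65 - 41)) = (-2*51)/(-10 + 2*(-41)*(-106)) = -102/(-10 + 8692) = -102/8682 = -102*1/8682 = -17/1447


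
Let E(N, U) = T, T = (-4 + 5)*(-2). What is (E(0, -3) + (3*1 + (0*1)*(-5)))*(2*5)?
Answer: 10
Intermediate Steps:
T = -2 (T = 1*(-2) = -2)
E(N, U) = -2
(E(0, -3) + (3*1 + (0*1)*(-5)))*(2*5) = (-2 + (3*1 + (0*1)*(-5)))*(2*5) = (-2 + (3 + 0*(-5)))*10 = (-2 + (3 + 0))*10 = (-2 + 3)*10 = 1*10 = 10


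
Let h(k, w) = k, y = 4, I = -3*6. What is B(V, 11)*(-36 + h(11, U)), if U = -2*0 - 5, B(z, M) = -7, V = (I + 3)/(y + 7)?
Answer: 175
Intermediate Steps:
I = -18
V = -15/11 (V = (-18 + 3)/(4 + 7) = -15/11 ≈ -1.3636)
U = -5 (U = 0 - 5 = -5)
B(V, 11)*(-36 + h(11, U)) = -7*(-36 + 11) = -7*(-25) = 175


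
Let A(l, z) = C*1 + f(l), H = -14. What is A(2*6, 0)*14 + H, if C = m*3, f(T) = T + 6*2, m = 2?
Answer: 406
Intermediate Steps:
f(T) = 12 + T (f(T) = T + 12 = 12 + T)
C = 6 (C = 2*3 = 6)
A(l, z) = 18 + l (A(l, z) = 6*1 + (12 + l) = 6 + (12 + l) = 18 + l)
A(2*6, 0)*14 + H = (18 + 2*6)*14 - 14 = (18 + 12)*14 - 14 = 30*14 - 14 = 420 - 14 = 406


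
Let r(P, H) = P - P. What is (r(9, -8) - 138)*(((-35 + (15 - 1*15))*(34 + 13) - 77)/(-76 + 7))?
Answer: -3444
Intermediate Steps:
r(P, H) = 0
(r(9, -8) - 138)*(((-35 + (15 - 1*15))*(34 + 13) - 77)/(-76 + 7)) = (0 - 138)*(((-35 + (15 - 1*15))*(34 + 13) - 77)/(-76 + 7)) = -138*((-35 + (15 - 15))*47 - 77)/(-69) = -138*((-35 + 0)*47 - 77)*(-1)/69 = -138*(-35*47 - 77)*(-1)/69 = -138*(-1645 - 77)*(-1)/69 = -(-237636)*(-1)/69 = -138*574/23 = -3444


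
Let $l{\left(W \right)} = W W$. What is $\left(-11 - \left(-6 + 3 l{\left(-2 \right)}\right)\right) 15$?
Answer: $-255$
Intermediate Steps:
$l{\left(W \right)} = W^{2}$
$\left(-11 - \left(-6 + 3 l{\left(-2 \right)}\right)\right) 15 = \left(-11 + \left(6 - 3 \left(-2\right)^{2}\right)\right) 15 = \left(-11 + \left(6 - 12\right)\right) 15 = \left(-11 - 6\right) 15 = \left(-17\right) 15 = -255$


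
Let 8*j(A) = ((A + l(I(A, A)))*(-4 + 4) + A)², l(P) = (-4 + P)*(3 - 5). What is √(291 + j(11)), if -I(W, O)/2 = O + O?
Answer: √4898/4 ≈ 17.496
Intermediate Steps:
I(W, O) = -4*O (I(W, O) = -2*(O + O) = -4*O)
l(P) = 8 - 2*P (l(P) = (-4 + P)*(-2) = 8 - 2*P)
j(A) = A²/8 (j(A) = ((A + (8 - (-8)*A))*(-4 + 4) + A)²/8 = ((A + (8 + 8*A))*0 + A)²/8 = ((8 + 9*A)*0 + A)²/8 = (0 + A)²/8 = A²/8)
√(291 + j(11)) = √(291 + (⅛)*11²) = √(291 + (⅛)*121) = √(291 + 121/8) = √(2449/8) = √4898/4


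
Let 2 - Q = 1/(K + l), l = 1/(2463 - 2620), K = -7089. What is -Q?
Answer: -2226105/1112974 ≈ -2.0001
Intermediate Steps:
l = -1/157 (l = 1/(-157) = -1/157 ≈ -0.0063694)
Q = 2226105/1112974 (Q = 2 - 1/(-7089 - 1/157) = 2 - 1/(-1112974/157) = 2 - 1*(-157/1112974) = 2 + 157/1112974 = 2226105/1112974 ≈ 2.0001)
-Q = -1*2226105/1112974 = -2226105/1112974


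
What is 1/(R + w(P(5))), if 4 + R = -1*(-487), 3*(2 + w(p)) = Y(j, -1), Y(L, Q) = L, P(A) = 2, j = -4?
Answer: 3/1439 ≈ 0.0020848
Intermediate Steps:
w(p) = -10/3 (w(p) = -2 + (1/3)*(-4) = -2 - 4/3 = -10/3)
R = 483 (R = -4 - 1*(-487) = -4 + 487 = 483)
1/(R + w(P(5))) = 1/(483 - 10/3) = 1/(1439/3) = 3/1439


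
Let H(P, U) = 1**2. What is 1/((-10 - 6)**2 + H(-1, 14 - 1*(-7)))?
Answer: 1/257 ≈ 0.0038911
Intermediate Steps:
H(P, U) = 1
1/((-10 - 6)**2 + H(-1, 14 - 1*(-7))) = 1/((-10 - 6)**2 + 1) = 1/((-16)**2 + 1) = 1/(256 + 1) = 1/257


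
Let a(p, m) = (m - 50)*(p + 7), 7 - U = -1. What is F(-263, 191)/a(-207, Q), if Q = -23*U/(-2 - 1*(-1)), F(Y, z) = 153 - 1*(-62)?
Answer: -43/5360 ≈ -0.0080224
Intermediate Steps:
U = 8 (U = 7 - 1*(-1) = 7 + 1 = 8)
F(Y, z) = 215 (F(Y, z) = 153 + 62 = 215)
Q = 184 (Q = -184/(-2 - 1*(-1)) = -184/(-2 + 1) = -184/(-1) = -184*(-1) = -23*(-8) = 184)
a(p, m) = (-50 + m)*(7 + p)
F(-263, 191)/a(-207, Q) = 215/(-350 - 50*(-207) + 7*184 + 184*(-207)) = 215/(-350 + 10350 + 1288 - 38088) = 215/(-26800) = 215*(-1/26800) = -43/5360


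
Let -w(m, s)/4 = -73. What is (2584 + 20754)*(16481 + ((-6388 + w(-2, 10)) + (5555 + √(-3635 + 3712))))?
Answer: 372007720 + 23338*√77 ≈ 3.7221e+8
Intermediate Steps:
w(m, s) = 292 (w(m, s) = -4*(-73) = 292)
(2584 + 20754)*(16481 + ((-6388 + w(-2, 10)) + (5555 + √(-3635 + 3712)))) = (2584 + 20754)*(16481 + ((-6388 + 292) + (5555 + √(-3635 + 3712)))) = 23338*(16481 + (-6096 + (5555 + √77))) = 23338*(16481 + (-541 + √77)) = 23338*(15940 + √77) = 372007720 + 23338*√77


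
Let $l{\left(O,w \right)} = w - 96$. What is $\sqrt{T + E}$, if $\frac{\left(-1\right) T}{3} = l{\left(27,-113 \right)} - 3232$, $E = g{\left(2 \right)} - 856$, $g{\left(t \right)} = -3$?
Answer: $26 \sqrt{14} \approx 97.283$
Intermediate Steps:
$l{\left(O,w \right)} = -96 + w$
$E = -859$ ($E = -3 - 856 = -859$)
$T = 10323$ ($T = - 3 \left(\left(-96 - 113\right) - 3232\right) = - 3 \left(-209 - 3232\right) = \left(-3\right) \left(-3441\right) = 10323$)
$\sqrt{T + E} = \sqrt{10323 - 859} = \sqrt{9464} = 26 \sqrt{14}$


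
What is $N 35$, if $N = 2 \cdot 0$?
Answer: $0$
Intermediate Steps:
$N = 0$
$N 35 = 0 \cdot 35 = 0$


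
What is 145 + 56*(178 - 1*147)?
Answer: 1881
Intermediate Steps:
145 + 56*(178 - 1*147) = 145 + 56*(178 - 147) = 145 + 56*31 = 145 + 1736 = 1881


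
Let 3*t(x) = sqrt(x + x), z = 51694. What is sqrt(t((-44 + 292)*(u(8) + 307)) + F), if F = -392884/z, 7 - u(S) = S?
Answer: sqrt(-5077436374 + 2672269636*sqrt(1054))/25847 ≈ 11.057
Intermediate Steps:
u(S) = 7 - S
t(x) = sqrt(2)*sqrt(x)/3 (t(x) = sqrt(x + x)/3 = sqrt(2*x)/3 = (sqrt(2)*sqrt(x))/3 = sqrt(2)*sqrt(x)/3)
F = -196442/25847 (F = -392884/51694 = -392884*1/51694 = -196442/25847 ≈ -7.6002)
sqrt(t((-44 + 292)*(u(8) + 307)) + F) = sqrt(sqrt(2)*sqrt((-44 + 292)*((7 - 1*8) + 307))/3 - 196442/25847) = sqrt(sqrt(2)*sqrt(248*((7 - 8) + 307))/3 - 196442/25847) = sqrt(sqrt(2)*sqrt(248*(-1 + 307))/3 - 196442/25847) = sqrt(sqrt(2)*sqrt(248*306)/3 - 196442/25847) = sqrt(sqrt(2)*sqrt(75888)/3 - 196442/25847) = sqrt(sqrt(2)*(12*sqrt(527))/3 - 196442/25847) = sqrt(4*sqrt(1054) - 196442/25847) = sqrt(-196442/25847 + 4*sqrt(1054))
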